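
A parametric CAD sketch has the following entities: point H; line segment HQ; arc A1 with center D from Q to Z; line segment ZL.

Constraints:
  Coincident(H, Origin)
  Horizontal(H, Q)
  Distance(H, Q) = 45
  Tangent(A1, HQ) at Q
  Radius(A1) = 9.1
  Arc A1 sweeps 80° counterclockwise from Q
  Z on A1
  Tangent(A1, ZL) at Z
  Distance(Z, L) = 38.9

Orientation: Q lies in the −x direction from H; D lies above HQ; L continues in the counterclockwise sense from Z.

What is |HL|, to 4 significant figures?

54.39

H is at the origin; HQ is horizontal with |HQ| = 45.0 and Q on the −x side, so Q = (-45.00, 0.000). The tangent condition forces DQ to be normal to HQ, so D = Q + (0, 9.1) = (-45.00, 9.100). On A1, Q sits at bearing -90° from D; an 80° counterclockwise sweep puts Z at bearing -10°, so Z = D + 9.1·(cos -10°, sin -10°) = (-36.04, 7.520). A1 meets ZL tangentially, so DZ is at right angles to ZL, so ZL runs along (−sin -10°, cos -10°); with |ZL| = 38.9, L = (-29.28, 45.83). Then |HL| = |L − H| = 54.39.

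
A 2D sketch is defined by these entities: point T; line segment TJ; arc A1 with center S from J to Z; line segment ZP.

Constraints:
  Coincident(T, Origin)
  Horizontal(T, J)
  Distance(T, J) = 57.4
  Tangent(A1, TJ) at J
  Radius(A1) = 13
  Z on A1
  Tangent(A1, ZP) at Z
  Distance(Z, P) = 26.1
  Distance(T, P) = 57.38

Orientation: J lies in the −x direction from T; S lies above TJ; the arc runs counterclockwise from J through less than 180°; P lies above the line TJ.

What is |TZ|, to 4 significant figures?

46.07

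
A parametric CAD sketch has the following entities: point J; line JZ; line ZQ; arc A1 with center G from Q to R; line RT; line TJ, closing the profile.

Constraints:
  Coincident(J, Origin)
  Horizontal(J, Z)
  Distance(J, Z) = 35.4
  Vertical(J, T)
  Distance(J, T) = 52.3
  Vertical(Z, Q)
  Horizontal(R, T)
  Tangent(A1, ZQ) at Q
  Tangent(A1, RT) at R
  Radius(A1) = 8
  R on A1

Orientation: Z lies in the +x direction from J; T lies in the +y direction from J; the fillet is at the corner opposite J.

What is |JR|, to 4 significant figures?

59.04

J is at the origin; J and Z share the same y with |JZ| = 35.4 and Z on the +x side, so Z = (35.40, 0.000). JT is vertical with |JT| = 52.3 and T on the +y side, so T = (0.000, 52.30). The virtual corner opposite J is at (35.40, 52.30). The tangent condition forces GQ to be normal to ZQ and tangency of A1 to RT means the radius GR is perpendicular to RT, with radius 8.0, so the center G sits 8.0 in from both sides at G = (27.40, 44.30). That places the tangent points at Q = (35.40, 44.30) on ZQ and R = (27.40, 52.30) on RT. Then |JR| = |R − J| = 59.04.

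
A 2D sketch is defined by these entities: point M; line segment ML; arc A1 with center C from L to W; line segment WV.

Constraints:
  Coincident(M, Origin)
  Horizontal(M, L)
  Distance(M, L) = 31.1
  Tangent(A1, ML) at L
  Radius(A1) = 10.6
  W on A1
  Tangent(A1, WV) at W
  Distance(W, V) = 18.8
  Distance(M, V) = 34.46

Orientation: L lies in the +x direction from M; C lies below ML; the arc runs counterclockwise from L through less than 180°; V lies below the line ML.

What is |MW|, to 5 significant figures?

22.770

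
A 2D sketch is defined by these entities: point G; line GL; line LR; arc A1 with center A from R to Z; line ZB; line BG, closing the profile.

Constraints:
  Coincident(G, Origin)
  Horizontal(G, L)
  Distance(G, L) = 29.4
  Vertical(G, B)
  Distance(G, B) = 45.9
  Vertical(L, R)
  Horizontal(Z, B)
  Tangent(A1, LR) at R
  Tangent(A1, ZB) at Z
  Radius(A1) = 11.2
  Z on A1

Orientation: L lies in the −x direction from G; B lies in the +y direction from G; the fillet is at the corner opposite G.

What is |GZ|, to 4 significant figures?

49.38

G is at the origin; GL is horizontal with |GL| = 29.4 and L on the −x side, so L = (-29.40, 0.000). GB is vertical with |GB| = 45.9 and B on the +y side, so B = (0.000, 45.90). The virtual corner opposite G is at (-29.40, 45.90). A1 meets LR tangentially, so AR is at right angles to LR and since A1 is tangent to ZB there, AZ ⟂ ZB, with radius 11.2, so the center A sits 11.2 in from both sides at A = (-18.20, 34.70). That places the tangent points at R = (-29.40, 34.70) on LR and Z = (-18.20, 45.90) on ZB. Then |GZ| = |Z − G| = 49.38.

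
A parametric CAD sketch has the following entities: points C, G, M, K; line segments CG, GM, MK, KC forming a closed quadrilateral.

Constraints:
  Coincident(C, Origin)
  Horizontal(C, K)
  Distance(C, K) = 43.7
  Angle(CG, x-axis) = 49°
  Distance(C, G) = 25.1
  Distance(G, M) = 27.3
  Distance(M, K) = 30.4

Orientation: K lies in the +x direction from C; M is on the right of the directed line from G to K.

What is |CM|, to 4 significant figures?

16.66

C is at the origin; CK is horizontal with |CK| = 43.7 and K in +x, so K = (43.7, 0). CG runs at 49.0° with |CG| = 25.1, so G = (16.47, 18.94). M is determined by |GM| = 27.3 and |MK| = 30.4 together: it lies at the intersection of circle(G, 27.3) and circle(K, 30.4). With |GK| = 33.17, the foot of the radical line on GK is 13.89 from G and the perpendicular offset is √(27.3² − 13.89²) = 23.50. Taking the right-of-GK solution: M = (14.45, -8.282).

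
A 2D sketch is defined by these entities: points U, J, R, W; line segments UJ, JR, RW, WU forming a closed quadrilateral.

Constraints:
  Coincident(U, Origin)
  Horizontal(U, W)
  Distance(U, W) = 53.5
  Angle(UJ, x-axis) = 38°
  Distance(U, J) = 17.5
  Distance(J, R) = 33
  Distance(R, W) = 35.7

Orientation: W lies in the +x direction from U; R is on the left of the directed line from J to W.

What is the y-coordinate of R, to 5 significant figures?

32.468

Checks: |JR| = 33.00 ✓; |RW| = 35.70 ✓.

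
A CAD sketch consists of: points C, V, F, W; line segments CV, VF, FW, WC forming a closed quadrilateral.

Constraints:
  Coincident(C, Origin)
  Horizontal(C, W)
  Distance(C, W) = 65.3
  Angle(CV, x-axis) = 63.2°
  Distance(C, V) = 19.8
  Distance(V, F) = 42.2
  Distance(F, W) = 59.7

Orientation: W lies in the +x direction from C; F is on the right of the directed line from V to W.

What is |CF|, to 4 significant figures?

26.78

Checks: |VF| = 42.20 ✓; |FW| = 59.70 ✓.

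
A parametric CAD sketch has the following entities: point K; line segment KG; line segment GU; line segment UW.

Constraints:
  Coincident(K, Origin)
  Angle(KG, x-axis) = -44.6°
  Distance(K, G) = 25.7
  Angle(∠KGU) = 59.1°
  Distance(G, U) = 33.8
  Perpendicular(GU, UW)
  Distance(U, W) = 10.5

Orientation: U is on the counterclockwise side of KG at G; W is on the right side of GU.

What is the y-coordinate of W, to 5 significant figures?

12.306

K is at the origin; KG runs at -44.6° with length 25.7, so G = 25.7·(cos -44.6°, sin -44.6°) = (18.299, -18.045). ∠KGU = 59.1°, so GU runs at -44.6° + (180° − 59.1°) = 76.300° from the x-axis; with |GU| = 33.8, U = G + 33.8·(cos 76.300°, sin 76.300°) = (26.304, 14.793). The perpendicularity gives UW at right angles to GU; with |UW| = 10.5 on the right of GU, W = U + 10.5·(0.97155, -0.23684) = (36.505, 12.306). So W.y = 12.306.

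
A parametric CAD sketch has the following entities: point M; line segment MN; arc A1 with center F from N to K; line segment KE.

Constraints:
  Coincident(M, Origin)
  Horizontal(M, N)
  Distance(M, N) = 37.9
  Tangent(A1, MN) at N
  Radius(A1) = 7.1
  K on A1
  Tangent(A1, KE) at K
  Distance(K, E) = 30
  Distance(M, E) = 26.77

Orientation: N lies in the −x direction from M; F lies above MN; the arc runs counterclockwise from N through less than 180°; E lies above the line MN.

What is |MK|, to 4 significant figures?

32.84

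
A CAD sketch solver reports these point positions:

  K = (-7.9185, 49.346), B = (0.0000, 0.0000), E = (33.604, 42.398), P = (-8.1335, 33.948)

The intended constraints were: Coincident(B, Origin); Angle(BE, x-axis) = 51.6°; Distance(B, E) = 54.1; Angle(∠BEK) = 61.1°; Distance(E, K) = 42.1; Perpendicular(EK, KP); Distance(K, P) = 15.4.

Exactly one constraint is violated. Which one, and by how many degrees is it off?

Perpendicular(EK, KP) — off by 8.70°.

B = (0.00, 0.00) ✓; BE at 51.60° ✓; |BE| = 54.10 ✓; ∠BEK = 61.10° ✓; |EK| = 42.10 ✓; ∠(EK, KP) = 98.70° ✗; |KP| = 15.40 ✓.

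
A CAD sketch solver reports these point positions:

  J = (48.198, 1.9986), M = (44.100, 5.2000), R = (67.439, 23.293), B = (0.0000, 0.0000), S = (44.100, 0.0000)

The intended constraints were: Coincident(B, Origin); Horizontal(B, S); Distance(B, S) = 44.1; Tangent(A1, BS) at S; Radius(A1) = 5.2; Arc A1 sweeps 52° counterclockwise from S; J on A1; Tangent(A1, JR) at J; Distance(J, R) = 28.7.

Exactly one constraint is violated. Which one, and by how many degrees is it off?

Tangent(A1, JR) at J — off by 4.10°.

B = (0.00, 0.00) ✓; B.y = 0.00, S.y = 0.00 ✓; |BS| = 44.10 ✓; ∠(MS, SB) = 90.00° ✓; |MS| = 5.200 ✓; bearing(M→J) − bearing(M→S) = 52.00° ✓; |MJ| = 5.200 ✓; ∠(MJ, JR) = 94.10° ✗; |JR| = 28.70 ✓.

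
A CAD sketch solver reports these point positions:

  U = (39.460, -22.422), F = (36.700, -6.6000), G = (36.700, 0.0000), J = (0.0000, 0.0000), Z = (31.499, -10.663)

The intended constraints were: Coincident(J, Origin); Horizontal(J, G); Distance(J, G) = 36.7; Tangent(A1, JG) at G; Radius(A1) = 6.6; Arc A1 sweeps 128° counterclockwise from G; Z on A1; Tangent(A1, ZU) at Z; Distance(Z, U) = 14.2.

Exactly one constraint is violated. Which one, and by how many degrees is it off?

Tangent(A1, ZU) at Z — off by 3.90°.

J = (0.00, 0.00) ✓; J.y = 0.00, G.y = 0.00 ✓; |JG| = 36.70 ✓; ∠(FG, GJ) = 90.00° ✓; |FG| = 6.600 ✓; bearing(F→Z) − bearing(F→G) = 128.0° ✓; |FZ| = 6.600 ✓; ∠(FZ, ZU) = 93.90° ✗; |ZU| = 14.20 ✓.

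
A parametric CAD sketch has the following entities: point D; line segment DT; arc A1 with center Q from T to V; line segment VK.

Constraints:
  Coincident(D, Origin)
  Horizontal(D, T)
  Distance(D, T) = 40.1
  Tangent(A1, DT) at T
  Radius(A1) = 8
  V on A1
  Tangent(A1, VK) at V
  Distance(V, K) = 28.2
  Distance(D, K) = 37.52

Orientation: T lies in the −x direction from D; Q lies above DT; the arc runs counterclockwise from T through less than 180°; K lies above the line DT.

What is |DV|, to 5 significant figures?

33.111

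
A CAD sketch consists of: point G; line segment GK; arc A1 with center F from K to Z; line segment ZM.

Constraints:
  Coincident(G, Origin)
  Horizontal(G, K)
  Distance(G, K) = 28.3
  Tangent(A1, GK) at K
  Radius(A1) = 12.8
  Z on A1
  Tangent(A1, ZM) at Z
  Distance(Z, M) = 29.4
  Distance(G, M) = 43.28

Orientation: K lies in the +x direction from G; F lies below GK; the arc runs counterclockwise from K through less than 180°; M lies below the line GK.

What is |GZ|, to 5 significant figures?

19.539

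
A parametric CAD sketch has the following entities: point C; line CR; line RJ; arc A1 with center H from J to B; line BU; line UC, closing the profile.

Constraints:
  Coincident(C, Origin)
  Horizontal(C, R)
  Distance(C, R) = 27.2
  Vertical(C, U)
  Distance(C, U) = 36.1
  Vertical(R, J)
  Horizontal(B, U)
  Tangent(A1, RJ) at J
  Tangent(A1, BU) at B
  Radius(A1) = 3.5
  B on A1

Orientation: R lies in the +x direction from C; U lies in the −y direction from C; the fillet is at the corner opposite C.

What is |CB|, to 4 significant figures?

43.18

C is at the origin; C and R share the same y with |CR| = 27.2 and R on the +x side, so R = (27.20, 0.000). C and U share the same x with |CU| = 36.1 and U on the −y side, so U = (0.000, -36.10). The virtual corner opposite C is at (27.20, -36.10). The tangent condition forces HJ to be normal to RJ and the tangent condition forces HB to be normal to BU, with radius 3.5, so the center H sits 3.5 in from both sides at H = (23.70, -32.60). That places the tangent points at J = (27.20, -32.60) on RJ and B = (23.70, -36.10) on BU. Then |CB| = |B − C| = 43.18.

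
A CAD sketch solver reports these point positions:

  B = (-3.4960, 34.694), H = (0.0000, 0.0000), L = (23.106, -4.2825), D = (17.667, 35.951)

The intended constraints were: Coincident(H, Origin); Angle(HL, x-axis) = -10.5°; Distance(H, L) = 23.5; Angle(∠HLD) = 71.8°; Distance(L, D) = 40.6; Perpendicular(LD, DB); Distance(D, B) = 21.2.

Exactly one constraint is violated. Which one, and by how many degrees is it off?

Perpendicular(LD, DB) — off by 4.30°.

H = (0.00, 0.00) ✓; HL at -10.50° ✓; |HL| = 23.50 ✓; ∠HLD = 71.80° ✓; |LD| = 40.60 ✓; ∠(LD, DB) = 85.70° ✗; |DB| = 21.20 ✓.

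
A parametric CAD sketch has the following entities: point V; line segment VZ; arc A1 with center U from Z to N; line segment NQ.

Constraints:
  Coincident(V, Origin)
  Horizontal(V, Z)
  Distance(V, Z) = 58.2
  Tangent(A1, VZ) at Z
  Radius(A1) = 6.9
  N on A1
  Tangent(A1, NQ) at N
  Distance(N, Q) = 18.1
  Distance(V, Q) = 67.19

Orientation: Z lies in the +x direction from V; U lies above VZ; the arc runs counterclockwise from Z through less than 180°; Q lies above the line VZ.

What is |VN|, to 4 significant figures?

65.50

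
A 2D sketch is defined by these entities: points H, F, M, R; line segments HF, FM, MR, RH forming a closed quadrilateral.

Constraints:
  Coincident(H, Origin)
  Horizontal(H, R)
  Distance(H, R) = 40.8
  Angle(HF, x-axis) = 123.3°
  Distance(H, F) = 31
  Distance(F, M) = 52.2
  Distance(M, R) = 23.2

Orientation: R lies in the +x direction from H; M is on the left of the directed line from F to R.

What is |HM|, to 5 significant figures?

41.655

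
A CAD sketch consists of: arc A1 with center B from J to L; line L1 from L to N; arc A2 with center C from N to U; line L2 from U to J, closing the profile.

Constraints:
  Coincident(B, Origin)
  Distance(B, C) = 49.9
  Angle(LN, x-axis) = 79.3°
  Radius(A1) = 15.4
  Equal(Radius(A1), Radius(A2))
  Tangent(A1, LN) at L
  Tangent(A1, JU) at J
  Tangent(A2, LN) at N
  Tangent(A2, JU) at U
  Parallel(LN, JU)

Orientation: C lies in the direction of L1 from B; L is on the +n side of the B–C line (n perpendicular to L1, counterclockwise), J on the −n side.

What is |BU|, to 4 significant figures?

52.22

The slot axis is L1's direction at 79.3°, so u = (cos 79.3°, sin 79.3°) = (0.1857, 0.9826) and n = (−sin 79.3°, cos 79.3°) = (-0.9826, 0.1857). B is at the origin and C lies 49.9 along u from B, so C = 49.9·u = (9.265, 49.03). Tangency of A1 to both parallel lines with radius 15.4 puts L and J at B ± 15.4·n: L = (-15.13, 2.859), J = (15.13, -2.859). Equal radii place N and U the same way about C: N = C + 15.4·n = (-5.867, 51.89), U = C − 15.4·n = (24.40, 46.17). Then |BU| = |U − B| = 52.22.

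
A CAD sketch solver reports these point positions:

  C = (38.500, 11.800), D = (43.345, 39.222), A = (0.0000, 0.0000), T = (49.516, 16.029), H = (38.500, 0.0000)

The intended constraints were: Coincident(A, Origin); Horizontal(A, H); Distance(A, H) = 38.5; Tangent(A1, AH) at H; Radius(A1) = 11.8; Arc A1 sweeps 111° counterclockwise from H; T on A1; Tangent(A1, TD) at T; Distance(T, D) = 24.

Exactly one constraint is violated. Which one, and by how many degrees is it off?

Tangent(A1, TD) at T — off by 6.10°.

A = (0.00, 0.00) ✓; A.y = 0.00, H.y = 0.00 ✓; |AH| = 38.50 ✓; ∠(CH, HA) = 90.00° ✓; |CH| = 11.80 ✓; bearing(C→T) − bearing(C→H) = 111.0° ✓; |CT| = 11.80 ✓; ∠(CT, TD) = 96.10° ✗; |TD| = 24.00 ✓.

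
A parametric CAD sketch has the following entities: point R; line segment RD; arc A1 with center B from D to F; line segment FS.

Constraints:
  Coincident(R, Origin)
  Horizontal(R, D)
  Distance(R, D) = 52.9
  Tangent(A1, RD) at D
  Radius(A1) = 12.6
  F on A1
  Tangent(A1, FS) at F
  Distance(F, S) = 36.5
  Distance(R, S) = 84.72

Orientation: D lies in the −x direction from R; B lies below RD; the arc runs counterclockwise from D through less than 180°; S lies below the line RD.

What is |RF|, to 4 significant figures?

66.26

R is at the origin; R and D share the same y with |RD| = 52.9 and D on the −x side, so D = (-52.90, 0.000). Tangency of A1 to RD means the radius BD is perpendicular to RD, so B = D + (0, -12.6) = (-52.90, -12.60). Since BF ⟂ FS (tangency), |BS| = √(12.6² + 36.5²) = 38.61 regardless of where F sits on A1. So S lies on both circle(R, 84.72) and circle(B, 38.61); the below-RD intersection is S = (-70.51, -46.96). F is the foot of the tangent from S: F = (-65.37, -10.83).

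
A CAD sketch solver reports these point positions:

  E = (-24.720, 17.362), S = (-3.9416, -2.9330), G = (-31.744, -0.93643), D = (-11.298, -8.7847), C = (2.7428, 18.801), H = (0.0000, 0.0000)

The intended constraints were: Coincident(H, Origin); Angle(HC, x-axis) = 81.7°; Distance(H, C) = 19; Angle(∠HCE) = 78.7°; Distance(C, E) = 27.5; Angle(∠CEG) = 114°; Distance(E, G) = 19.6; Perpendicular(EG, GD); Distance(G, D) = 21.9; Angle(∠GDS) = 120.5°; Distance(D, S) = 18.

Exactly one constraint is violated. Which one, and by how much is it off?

Distance(D, S) = 18 — off by 8.60.

H = (0.00, 0.00) ✓; HC at 81.70° ✓; |HC| = 19.00 ✓; ∠HCE = 78.70° ✓; |CE| = 27.50 ✓; ∠CEG = 114.0° ✓; |EG| = 19.60 ✓; ∠(EG, GD) = 90.00° ✓; |GD| = 21.90 ✓; ∠GDS = 120.5° ✓; |DS| = 9.400 ✗.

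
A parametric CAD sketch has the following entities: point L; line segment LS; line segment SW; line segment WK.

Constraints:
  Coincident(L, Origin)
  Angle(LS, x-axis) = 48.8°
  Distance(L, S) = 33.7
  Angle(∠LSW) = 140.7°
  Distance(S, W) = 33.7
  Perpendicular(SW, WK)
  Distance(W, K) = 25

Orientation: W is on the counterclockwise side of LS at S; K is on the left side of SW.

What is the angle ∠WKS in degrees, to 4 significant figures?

53.43°

L is at the origin; LS runs at 48.8° with length 33.7, so S = 33.7·(cos 48.8°, sin 48.8°) = (22.20, 25.36). ∠LSW = 140.7°, so SW runs at 48.8° + (180° − 140.7°) = 88.10° from the x-axis; with |SW| = 33.7, W = S + 33.7·(cos 88.10°, sin 88.10°) = (23.32, 59.04). SW ⟂ WK; with |WK| = 25.0 on the left of SW, K = W + 25.0·(-0.9995, 0.03316) = (-1.671, 59.87). Then cos ∠WKS = KW·KS / (|KW||KS|), giving 53.43°.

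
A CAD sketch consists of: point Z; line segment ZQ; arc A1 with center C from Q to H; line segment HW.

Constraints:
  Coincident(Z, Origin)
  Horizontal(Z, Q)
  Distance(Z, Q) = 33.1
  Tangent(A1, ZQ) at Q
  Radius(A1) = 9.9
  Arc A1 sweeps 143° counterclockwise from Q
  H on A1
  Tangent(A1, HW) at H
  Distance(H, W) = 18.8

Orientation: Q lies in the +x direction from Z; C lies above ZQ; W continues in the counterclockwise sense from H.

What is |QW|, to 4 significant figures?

30.50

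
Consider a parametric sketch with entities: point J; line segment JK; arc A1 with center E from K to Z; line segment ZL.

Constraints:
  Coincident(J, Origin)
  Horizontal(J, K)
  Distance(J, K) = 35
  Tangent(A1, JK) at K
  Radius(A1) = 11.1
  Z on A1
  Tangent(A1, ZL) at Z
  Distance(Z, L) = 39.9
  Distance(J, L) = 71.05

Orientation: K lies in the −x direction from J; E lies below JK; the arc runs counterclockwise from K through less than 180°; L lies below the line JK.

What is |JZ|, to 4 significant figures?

47.00

Checks: |EZ| = 11.10 ✓; ∠(EZ, ZL) = 90.00° ✓; |ZL| = 39.90 ✓; |JL| = 71.05 ✓.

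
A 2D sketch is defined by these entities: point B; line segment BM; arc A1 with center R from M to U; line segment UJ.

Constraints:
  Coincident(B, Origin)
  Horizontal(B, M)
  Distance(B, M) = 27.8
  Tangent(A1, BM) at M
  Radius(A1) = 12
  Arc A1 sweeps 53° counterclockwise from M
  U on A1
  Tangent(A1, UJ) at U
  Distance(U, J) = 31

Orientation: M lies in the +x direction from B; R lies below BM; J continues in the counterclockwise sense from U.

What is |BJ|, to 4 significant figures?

29.54

On A1, M sits at bearing 90° from R; a 53° counterclockwise sweep puts U at bearing 143°, so U = R + 12.0·(cos 143°, sin 143°) = (18.22, -4.778). The tangent condition forces RU to be normal to UJ, so UJ runs along (−sin 143°, cos 143°); with |UJ| = 31.0, J = (-0.4399, -29.54). Then |BJ| = |J − B| = 29.54.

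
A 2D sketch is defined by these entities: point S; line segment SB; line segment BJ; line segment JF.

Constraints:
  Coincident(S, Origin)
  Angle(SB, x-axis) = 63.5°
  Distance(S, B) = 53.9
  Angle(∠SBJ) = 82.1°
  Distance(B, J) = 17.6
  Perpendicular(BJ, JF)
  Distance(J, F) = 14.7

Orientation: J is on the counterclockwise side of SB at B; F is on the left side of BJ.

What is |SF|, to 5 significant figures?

40.008

∠SBJ = 82.1°, so BJ runs at 63.5° + (180° − 82.1°) = 161.40° from the x-axis; with |BJ| = 17.6, J = B + 17.6·(cos 161.40°, sin 161.40°) = (7.3693, 53.851). BJ ⟂ JF; with |JF| = 14.7 on the left of BJ, F = J + 14.7·(-0.31896, -0.94777) = (2.6806, 39.918). Then |SF| = |F − S| = 40.008.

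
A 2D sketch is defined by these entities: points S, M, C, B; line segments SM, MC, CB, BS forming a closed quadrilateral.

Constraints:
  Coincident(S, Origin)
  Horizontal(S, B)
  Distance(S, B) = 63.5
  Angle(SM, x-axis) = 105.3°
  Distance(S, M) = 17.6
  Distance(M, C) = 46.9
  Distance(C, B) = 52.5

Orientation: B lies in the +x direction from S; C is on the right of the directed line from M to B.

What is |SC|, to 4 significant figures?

29.94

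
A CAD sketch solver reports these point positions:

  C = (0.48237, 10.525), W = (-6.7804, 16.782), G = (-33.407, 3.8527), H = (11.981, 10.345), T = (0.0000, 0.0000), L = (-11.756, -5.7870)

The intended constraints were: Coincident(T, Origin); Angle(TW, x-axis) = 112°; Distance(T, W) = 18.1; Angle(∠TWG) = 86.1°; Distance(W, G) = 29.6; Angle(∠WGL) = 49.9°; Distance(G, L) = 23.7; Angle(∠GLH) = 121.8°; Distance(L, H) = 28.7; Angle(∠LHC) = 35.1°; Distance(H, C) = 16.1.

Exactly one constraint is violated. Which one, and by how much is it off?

Distance(H, C) = 16.1 — off by 4.60.

T = (0.00, 0.00) ✓; TW at 112.0° ✓; |TW| = 18.10 ✓; ∠TWG = 86.10° ✓; |WG| = 29.60 ✓; ∠WGL = 49.90° ✓; |GL| = 23.70 ✓; ∠GLH = 121.8° ✓; |LH| = 28.70 ✓; ∠LHC = 35.10° ✓; |HC| = 11.50 ✗.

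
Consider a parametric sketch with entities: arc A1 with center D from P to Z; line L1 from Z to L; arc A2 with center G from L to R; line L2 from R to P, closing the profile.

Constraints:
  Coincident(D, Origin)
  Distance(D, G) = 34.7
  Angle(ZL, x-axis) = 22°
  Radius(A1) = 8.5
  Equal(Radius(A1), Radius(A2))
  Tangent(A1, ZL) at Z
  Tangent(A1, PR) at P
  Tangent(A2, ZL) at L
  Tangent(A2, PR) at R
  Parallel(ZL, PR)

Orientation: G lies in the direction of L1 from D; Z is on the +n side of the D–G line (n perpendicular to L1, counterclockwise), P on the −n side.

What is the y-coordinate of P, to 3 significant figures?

-7.88

D is at the origin and G lies 34.7 along u from D, so G = 34.7·u = (32.2, 13.0). Tangency of A1 to both parallel lines with radius 8.5 puts Z and P at D ± 8.5·n: Z = (-3.18, 7.88), P = (3.18, -7.88). So P.y = -7.88.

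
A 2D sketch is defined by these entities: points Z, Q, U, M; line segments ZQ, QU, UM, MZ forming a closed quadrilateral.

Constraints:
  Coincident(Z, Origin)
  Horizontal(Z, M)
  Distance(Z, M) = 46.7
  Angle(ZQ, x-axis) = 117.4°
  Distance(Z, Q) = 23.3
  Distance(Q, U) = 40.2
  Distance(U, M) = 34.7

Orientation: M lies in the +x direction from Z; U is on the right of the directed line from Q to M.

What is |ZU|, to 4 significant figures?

17.76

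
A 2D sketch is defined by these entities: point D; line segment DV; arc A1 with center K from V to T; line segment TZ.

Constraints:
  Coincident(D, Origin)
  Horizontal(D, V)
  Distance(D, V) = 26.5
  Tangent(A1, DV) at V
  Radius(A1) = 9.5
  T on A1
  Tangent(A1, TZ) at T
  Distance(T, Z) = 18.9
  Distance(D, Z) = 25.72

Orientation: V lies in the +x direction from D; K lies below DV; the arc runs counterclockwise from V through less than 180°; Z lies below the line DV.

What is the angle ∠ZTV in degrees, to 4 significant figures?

146.0°

D is at the origin; DV is horizontal with |DV| = 26.5 and V on the +x side, so V = (26.50, 0.000). A1 meets DV tangentially, so KV is at right angles to DV, so K = V + (0, -9.5) = (26.50, -9.500). Since KT ⟂ TZ (tangency), |KZ| = √(9.5² + 18.9²) = 21.15 regardless of where T sits on A1. So Z lies on both circle(D, 25.72) and circle(K, 21.15); the below-DV intersection is Z = (10.59, -23.44). T is the foot of the tangent from Z: T = (17.70, -5.927).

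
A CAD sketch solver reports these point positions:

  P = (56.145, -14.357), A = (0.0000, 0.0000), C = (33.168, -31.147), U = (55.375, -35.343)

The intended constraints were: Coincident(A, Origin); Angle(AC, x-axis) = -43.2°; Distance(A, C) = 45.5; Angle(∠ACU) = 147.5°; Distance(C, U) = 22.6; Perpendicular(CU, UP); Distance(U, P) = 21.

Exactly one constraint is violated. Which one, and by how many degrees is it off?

Perpendicular(CU, UP) — off by 8.60°.

A = (0.00, 0.00) ✓; AC at -43.20° ✓; |AC| = 45.50 ✓; ∠ACU = 147.5° ✓; |CU| = 22.60 ✓; ∠(CU, UP) = 98.60° ✗; |UP| = 21.00 ✓.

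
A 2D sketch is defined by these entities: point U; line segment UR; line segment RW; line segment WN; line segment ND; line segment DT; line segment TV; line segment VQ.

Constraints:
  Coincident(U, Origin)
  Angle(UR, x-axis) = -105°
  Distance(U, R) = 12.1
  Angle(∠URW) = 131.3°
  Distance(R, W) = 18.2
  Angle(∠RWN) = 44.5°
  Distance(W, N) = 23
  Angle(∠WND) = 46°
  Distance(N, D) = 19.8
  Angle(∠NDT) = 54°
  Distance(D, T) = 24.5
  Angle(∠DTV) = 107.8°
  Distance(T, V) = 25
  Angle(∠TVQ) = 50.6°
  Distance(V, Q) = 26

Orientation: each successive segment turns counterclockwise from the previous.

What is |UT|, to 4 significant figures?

29.59

U is at the origin; UR runs at -105.0° with length 12.1, so R = (-3.132, -11.69). ∠URW = 131.3° gives RW at -56.30° from the x-axis; with |RW| = 18.2, W = (6.966, -26.83). ∠RWN = 44.5° gives WN at 79.20° from the x-axis; with |WN| = 23.0, N = (11.28, -4.237). ∠WND = 46.0° gives ND at -146.8° from the x-axis; with |ND| = 19.8, D = (-5.292, -15.08). ∠NDT = 54.0° gives DT at -20.80° from the x-axis; with |DT| = 24.5, T = (17.61, -23.78). Then |UT| = |T − U| = 29.59.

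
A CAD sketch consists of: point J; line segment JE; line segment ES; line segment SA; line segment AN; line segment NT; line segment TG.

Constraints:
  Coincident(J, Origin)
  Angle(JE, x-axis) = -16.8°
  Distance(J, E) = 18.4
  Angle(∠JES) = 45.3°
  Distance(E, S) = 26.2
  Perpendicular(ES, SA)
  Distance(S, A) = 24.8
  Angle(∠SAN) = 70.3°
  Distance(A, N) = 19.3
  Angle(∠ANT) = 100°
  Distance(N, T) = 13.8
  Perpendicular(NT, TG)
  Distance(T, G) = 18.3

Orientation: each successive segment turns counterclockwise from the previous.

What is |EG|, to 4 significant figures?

29.44

J is at the origin; JE runs at -16.8° with length 18.4, so E = (17.61, -5.318). ∠JES = 45.3° gives ES at 117.9° from the x-axis; with |ES| = 26.2, S = (5.355, 17.84). The perpendicularity gives SA at right angles to ES, so SA runs at -152.1°; with |SA| = 24.8, A = (-16.56, 6.232). ∠SAN = 70.3° gives AN at -42.40° from the x-axis; with |AN| = 19.3, N = (-2.310, -6.782). ∠ANT = 100.0° gives NT at 37.60° from the x-axis; with |NT| = 13.8, T = (8.623, 1.638). The perpendicularity gives TG at right angles to NT, so TG runs at 127.6°; with |TG| = 18.3, G = (-2.542, 16.14). Then |EG| = |G − E| = 29.44.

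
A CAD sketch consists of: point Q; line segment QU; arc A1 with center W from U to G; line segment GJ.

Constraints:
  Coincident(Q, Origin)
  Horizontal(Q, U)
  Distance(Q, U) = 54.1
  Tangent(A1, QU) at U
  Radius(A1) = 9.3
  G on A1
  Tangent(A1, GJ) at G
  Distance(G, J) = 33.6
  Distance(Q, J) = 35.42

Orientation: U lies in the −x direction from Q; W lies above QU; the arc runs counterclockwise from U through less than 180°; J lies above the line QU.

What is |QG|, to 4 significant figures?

47.63

Q is at the origin; Q and U share the same y with |QU| = 54.1 and U on the −x side, so U = (-54.10, 0.000). Tangency of A1 to QU means the radius WU is perpendicular to QU, so W = U + (0, 9.3) = (-54.10, 9.300). Since WG ⟂ GJ (tangency), |WJ| = √(9.3² + 33.6²) = 34.86 regardless of where G sits on A1. So J lies on both circle(Q, 35.42) and circle(W, 34.86); the above-QU intersection is J = (-23.68, 26.34). G is the foot of the tangent from J: G = (-47.56, 2.693).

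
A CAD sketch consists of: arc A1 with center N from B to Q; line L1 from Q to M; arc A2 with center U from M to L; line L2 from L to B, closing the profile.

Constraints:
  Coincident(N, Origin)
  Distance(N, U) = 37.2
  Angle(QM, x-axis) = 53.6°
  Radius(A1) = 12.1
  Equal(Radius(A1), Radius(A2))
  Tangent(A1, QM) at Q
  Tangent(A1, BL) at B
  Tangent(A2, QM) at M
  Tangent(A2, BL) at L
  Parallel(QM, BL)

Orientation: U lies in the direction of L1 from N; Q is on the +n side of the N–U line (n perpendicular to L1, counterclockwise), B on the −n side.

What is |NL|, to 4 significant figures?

39.12

The slot axis is L1's direction at 53.6°, so u = (cos 53.6°, sin 53.6°) = (0.5934, 0.8049) and n = (−sin 53.6°, cos 53.6°) = (-0.8049, 0.5934). N is at the origin and U lies 37.2 along u from N, so U = 37.2·u = (22.08, 29.94). Tangency of A1 to both parallel lines with radius 12.1 puts Q and B at N ± 12.1·n: Q = (-9.739, 7.180), B = (9.739, -7.180). Equal radii place M and L the same way about U: M = U + 12.1·n = (12.34, 37.12), L = U − 12.1·n = (31.81, 22.76). Then |NL| = |L − N| = 39.12.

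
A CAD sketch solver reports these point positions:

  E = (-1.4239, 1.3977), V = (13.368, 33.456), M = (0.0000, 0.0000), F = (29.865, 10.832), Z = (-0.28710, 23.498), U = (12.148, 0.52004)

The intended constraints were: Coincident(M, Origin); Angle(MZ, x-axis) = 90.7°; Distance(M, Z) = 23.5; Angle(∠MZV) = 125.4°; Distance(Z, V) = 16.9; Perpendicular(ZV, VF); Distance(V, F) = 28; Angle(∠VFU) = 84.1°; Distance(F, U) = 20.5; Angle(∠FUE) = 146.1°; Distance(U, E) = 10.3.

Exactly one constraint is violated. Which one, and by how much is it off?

Distance(U, E) = 10.3 — off by 3.30.

M = (0.00, 0.00) ✓; MZ at 90.70° ✓; |MZ| = 23.50 ✓; ∠MZV = 125.4° ✓; |ZV| = 16.90 ✓; ∠(ZV, VF) = 90.00° ✓; |VF| = 28.00 ✓; ∠VFU = 84.10° ✓; |FU| = 20.50 ✓; ∠FUE = 146.1° ✓; |UE| = 13.60 ✗.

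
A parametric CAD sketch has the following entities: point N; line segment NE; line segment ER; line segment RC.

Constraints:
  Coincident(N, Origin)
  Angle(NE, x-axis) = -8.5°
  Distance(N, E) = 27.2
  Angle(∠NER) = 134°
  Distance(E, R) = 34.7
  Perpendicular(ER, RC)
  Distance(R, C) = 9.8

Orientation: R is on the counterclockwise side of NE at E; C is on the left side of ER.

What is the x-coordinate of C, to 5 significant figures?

48.465

∠NER = 134.0°, so ER runs at -8.5° + (180° − 134.0°) = 37.500° from the x-axis; with |ER| = 34.7, R = E + 34.7·(cos 37.500°, sin 37.500°) = (54.431, 17.104). ER is perpendicular to RC; with |RC| = 9.8 on the left of ER, C = R + 9.8·(-0.60876, 0.79335) = (48.465, 24.878). So C.x = 48.465.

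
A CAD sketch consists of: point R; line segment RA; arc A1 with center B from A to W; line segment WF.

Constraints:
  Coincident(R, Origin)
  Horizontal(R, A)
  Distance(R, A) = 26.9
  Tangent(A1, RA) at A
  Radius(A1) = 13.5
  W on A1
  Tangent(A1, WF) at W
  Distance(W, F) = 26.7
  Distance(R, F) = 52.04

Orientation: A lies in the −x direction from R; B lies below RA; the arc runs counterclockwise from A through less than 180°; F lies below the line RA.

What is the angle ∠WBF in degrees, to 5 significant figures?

63.178°

Checks: |BW| = 13.50 ✓; ∠(BW, WF) = 90.00° ✓; |WF| = 26.70 ✓; |RF| = 52.04 ✓.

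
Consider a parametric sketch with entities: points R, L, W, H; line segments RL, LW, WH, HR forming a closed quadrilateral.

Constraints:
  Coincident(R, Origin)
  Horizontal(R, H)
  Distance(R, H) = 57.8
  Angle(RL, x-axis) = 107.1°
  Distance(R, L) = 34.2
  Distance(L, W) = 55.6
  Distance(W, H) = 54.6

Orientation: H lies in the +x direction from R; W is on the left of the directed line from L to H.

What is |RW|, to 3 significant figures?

67.0

Checks: |LW| = 55.60 ✓; |WH| = 54.60 ✓.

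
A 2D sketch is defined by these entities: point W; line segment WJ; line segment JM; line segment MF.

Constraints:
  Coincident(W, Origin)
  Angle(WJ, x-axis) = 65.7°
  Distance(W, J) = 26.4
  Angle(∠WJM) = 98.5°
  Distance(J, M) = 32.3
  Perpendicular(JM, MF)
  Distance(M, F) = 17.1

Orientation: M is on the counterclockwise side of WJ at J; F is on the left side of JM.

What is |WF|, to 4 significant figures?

37.31

W is at the origin; WJ runs at 65.7° with length 26.4, so J = 26.4·(cos 65.7°, sin 65.7°) = (10.86, 24.06). ∠WJM = 98.5°, so JM runs at 65.7° + (180° − 98.5°) = 147.2° from the x-axis; with |JM| = 32.3, M = J + 32.3·(cos 147.2°, sin 147.2°) = (-16.29, 41.56). The perpendicularity gives MF at right angles to JM; with |MF| = 17.1 on the left of JM, F = M + 17.1·(-0.5417, -0.8406) = (-25.55, 27.18). Then |WF| = |F − W| = 37.31.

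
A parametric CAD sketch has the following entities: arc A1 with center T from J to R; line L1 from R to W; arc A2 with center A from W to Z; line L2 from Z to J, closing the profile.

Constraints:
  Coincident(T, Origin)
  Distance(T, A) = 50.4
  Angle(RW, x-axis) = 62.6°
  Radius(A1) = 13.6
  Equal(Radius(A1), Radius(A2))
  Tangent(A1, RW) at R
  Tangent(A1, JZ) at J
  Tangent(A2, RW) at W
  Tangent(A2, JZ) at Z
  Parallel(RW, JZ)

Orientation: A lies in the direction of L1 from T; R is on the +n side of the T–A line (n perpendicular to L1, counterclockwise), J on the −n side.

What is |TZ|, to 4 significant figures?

52.20

Tangency of A1 to both parallel lines with radius 13.6 puts R and J at T ± 13.6·n: R = (-12.07, 6.259), J = (12.07, -6.259). Equal radii place W and Z the same way about A: W = A + 13.6·n = (11.12, 51.00), Z = A − 13.6·n = (35.27, 38.49). Then |TZ| = |Z − T| = 52.20.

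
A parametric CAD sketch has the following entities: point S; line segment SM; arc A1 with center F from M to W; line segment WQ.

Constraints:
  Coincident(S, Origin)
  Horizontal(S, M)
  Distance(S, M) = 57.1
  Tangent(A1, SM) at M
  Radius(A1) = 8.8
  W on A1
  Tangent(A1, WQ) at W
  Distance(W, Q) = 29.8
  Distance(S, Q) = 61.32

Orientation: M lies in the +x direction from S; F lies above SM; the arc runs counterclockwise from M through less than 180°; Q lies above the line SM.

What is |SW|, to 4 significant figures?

65.85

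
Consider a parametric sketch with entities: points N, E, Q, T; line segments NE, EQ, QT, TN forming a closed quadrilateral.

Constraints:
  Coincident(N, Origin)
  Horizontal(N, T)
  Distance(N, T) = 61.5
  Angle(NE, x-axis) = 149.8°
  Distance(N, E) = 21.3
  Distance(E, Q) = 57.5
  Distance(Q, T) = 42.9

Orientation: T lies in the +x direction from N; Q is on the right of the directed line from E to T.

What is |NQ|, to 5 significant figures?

36.545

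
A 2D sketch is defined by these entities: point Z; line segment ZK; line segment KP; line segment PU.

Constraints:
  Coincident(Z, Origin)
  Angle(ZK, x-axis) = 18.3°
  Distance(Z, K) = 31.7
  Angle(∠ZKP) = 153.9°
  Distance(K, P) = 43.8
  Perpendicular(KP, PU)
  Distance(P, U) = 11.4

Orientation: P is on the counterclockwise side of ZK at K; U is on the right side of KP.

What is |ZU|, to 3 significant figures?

76.6

Z is at the origin; ZK runs at 18.3° with length 31.7, so K = 31.7·(cos 18.3°, sin 18.3°) = (30.1, 9.95). ∠ZKP = 153.9°, so KP runs at 18.3° + (180° − 153.9°) = 44.4° from the x-axis; with |KP| = 43.8, P = K + 43.8·(cos 44.4°, sin 44.4°) = (61.4, 40.6). KP ⟂ PU; with |PU| = 11.4 on the right of KP, U = P + 11.4·(0.700, -0.714) = (69.4, 32.5). Then |ZU| = |U − Z| = 76.6.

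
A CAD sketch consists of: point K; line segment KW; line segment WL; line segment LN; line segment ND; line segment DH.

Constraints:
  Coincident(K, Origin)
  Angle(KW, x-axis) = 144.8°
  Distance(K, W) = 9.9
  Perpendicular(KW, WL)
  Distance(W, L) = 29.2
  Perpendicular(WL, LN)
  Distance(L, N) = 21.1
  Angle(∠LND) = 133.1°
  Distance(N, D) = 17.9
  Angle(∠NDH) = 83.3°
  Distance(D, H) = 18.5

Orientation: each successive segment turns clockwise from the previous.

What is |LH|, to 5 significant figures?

30.304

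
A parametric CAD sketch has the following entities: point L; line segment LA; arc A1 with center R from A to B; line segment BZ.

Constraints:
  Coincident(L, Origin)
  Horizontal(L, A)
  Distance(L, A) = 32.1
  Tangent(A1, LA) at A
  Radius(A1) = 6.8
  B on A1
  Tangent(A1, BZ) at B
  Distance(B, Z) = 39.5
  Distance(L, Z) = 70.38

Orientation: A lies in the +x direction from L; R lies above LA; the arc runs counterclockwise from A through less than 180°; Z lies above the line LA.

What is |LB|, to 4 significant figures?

37.55

Checks: |RB| = 6.800 ✓; ∠(RB, BZ) = 90.00° ✓; |BZ| = 39.50 ✓; |LZ| = 70.38 ✓.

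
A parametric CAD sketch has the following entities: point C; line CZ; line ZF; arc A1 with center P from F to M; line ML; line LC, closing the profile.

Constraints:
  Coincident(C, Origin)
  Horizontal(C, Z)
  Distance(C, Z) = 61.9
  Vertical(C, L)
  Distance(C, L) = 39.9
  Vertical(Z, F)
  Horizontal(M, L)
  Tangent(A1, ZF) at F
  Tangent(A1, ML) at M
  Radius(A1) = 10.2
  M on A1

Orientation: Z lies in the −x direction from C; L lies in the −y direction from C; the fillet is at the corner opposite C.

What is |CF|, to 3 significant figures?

68.7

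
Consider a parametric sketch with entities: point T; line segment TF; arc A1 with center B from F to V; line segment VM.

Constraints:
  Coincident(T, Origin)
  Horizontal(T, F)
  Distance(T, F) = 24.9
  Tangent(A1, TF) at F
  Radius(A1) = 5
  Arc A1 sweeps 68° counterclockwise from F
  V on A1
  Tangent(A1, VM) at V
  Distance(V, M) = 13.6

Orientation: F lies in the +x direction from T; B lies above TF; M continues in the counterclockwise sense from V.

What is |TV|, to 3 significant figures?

29.7

T is at the origin; T and F share the same y with |TF| = 24.9 and F on the +x side, so F = (24.9, 0.00). The tangent condition forces BF to be normal to TF, so B = F + (0, 5) = (24.9, 5.00). On A1, F sits at bearing -90° from B; a 68° counterclockwise sweep puts V at bearing -22°, so V = B + 5.0·(cos -22°, sin -22°) = (29.5, 3.13). Then |TV| = |V − T| = 29.7.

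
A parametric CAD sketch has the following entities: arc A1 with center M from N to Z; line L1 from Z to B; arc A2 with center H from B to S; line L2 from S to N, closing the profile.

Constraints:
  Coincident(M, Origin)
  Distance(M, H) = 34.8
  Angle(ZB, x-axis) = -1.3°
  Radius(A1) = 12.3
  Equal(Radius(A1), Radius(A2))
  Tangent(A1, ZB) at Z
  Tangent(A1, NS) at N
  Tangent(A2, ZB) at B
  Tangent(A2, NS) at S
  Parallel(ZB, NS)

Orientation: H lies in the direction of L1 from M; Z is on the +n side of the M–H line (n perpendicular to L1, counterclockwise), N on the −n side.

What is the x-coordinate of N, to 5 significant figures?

-0.27905

M is at the origin and H lies 34.8 along u from M, so H = 34.8·u = (34.791, -0.78952). Tangency of A1 to both parallel lines with radius 12.3 puts Z and N at M ± 12.3·n: Z = (0.27905, 12.297), N = (-0.27905, -12.297). So N.x = -0.27905.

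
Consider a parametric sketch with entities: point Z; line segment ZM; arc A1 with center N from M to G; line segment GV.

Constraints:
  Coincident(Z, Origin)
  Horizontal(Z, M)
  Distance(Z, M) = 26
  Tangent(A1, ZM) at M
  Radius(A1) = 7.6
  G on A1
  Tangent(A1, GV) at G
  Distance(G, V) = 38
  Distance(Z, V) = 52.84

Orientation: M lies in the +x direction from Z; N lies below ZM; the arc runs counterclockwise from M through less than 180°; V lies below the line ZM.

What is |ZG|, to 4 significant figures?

20.58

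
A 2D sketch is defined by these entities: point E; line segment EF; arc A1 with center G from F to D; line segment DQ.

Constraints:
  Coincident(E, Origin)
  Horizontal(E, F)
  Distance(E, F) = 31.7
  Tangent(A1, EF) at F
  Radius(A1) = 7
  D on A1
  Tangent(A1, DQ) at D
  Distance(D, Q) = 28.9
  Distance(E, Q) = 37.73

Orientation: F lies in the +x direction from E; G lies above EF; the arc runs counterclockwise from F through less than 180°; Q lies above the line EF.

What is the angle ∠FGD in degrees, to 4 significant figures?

131.5°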